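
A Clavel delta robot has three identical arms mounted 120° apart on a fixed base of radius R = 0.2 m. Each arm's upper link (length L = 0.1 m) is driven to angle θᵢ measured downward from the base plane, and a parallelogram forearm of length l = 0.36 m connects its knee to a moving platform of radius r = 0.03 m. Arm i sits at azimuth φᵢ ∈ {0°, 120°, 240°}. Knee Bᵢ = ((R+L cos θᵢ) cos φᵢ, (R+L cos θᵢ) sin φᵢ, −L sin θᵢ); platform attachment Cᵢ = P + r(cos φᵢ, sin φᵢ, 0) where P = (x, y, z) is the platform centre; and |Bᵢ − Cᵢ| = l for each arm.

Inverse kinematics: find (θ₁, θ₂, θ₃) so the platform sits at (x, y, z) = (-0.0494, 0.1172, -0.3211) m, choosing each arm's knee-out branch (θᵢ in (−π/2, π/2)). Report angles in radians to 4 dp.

θ₁ = 1.2223, θ₂ = -0.0873, θ₃ = 1.3966

arm 1 (φ=0.0°): x'=-0.0494, y'=0.1172
  A cos θ + B sin θ = C:  0.2194·cos θ + -0.3211·sin θ = -0.2269
  √(A²+B²)=0.3889;  θ1 = -0.9714+2.1937 ≈ 1.2223
arm 2 (φ=120.0°): x'=0.1262, y'=-0.0158
  A=0.0438, B=-0.3211, C=(l²−L²−A²−y'²−z²)/(2L)=0.0716
  θ2 = atan2(B,A) + arccos(C/0.3241) = -0.0873
arm 3 (φ=240.0°): x'=-0.0768, y'=-0.1014
  A cos θ + B sin θ = C:  0.2468·cos θ + -0.3211·sin θ = -0.2735
  θ3 = atan2(B,A) + arccos(C/0.4050) = 1.3966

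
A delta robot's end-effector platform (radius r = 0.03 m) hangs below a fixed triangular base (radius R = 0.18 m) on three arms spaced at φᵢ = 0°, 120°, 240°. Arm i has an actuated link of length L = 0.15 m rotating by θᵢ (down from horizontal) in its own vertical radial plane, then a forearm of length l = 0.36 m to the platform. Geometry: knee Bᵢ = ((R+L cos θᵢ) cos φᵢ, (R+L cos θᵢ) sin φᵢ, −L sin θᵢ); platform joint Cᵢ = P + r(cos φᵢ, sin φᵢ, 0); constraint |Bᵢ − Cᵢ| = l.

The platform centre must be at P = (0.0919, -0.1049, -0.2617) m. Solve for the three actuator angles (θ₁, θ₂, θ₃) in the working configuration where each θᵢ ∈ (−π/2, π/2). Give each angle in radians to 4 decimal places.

φ1=0.0° → target in arm frame (0.0919, -0.1049)
  A cos θ + B sin θ = C:  0.0581·cos θ + -0.2617·sin θ = 0.0808
  √(A²+B²)=0.2681;  θ1 = -1.3523+1.2647 ≈ -0.0876
φ2=120.0° → target in arm frame (-0.1368, -0.0271)
  A=0.2868, B=-0.2617, C=(l²−L²−A²−y'²−z²)/(2L)=-0.1479
  √(A²+B²)=0.3883;  θ2 = -0.7397+1.9617 ≈ 1.2220
φ3=240.0° → target in arm frame (0.0449, 0.1320)
  e−x'=0.1051;  (l²−L²−(e−x')²−y'²−z²)/2L = 0.0338
  √(A²+B²)=0.2820;  θ3 = -1.1889+1.4507 ≈ 0.2619

θ₁ = -0.0876, θ₂ = 1.2220, θ₃ = 0.2619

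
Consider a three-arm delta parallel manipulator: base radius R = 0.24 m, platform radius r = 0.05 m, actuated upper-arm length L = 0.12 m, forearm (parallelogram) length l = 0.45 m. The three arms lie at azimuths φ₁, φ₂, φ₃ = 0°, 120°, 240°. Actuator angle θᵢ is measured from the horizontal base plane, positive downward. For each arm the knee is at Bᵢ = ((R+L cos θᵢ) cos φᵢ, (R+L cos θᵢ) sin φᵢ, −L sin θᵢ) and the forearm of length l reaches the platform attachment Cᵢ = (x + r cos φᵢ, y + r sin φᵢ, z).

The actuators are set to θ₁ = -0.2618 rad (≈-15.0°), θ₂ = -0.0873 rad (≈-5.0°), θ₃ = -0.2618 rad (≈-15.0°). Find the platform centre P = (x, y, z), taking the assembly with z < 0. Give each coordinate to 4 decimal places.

(0.0060, -0.0104, -0.3043)

S1 = (0.3059·cos0.0°, 0.3059·sin0.0°, 0.0311) = (0.3059, 0.0000, 0.0311)
S2 = (0.3095·cos120.0°, 0.3095·sin120.0°, 0.0105) = (-0.1548, 0.2681, 0.0105)
S3 = (0.3059·cos240.0°, 0.3059·sin240.0°, 0.0311) = (-0.1530, -0.2649, 0.0311)
subtract pairs → two planes through P
plane₁₂: -0.9214x+0.5361y+-0.0412z = 0.0014
det = 0.9802;  x = -0.0007+-0.0223z,  y = 0.0013+0.0386z
quadratic in z: (1.0020)z²+(-0.0484)z+(-0.1075)=0, √Δ=0.6582 → z ∈ {-0.3043, 0.3526}; z = -0.3043 (taking z<0)
x = 0.0060, y = -0.0104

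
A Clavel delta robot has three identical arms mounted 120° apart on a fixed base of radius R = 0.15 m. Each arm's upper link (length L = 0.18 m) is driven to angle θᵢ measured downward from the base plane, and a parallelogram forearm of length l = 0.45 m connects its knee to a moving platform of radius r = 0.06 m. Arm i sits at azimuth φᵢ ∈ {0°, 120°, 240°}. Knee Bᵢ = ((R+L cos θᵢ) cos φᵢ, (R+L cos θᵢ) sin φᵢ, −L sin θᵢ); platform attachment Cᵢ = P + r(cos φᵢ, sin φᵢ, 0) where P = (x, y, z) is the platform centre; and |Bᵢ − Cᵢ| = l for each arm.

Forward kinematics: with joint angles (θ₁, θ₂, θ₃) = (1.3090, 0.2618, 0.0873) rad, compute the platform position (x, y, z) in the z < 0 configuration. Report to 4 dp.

(-0.2532, -0.0261, -0.3972)

centre 1 = (0.1366·cos0.0°, 0.1366·sin0.0°, -0.1739) = (0.1366, 0.0000, -0.1739)
centre 2 = (0.2639·cos120.0°, 0.2639·sin120.0°, -0.0466) = (-0.1319, 0.2285, -0.0466)
arm 3 at φ=240.0°: ρ3 = 0.2693;  centre 3 = (-0.1347, -0.2332, -0.0157)
|centre ₂|²−|centre ₁|² = 0.0229;  |centre ₃|²−|centre ₁|² = 0.0239
linear system: -0.5370x+0.4570y = 0.0229−0.2546z; -0.5425x+-0.4665y = 0.0239−0.3163z
Cramer: x(z) = -0.0433+0.5283z;  y(z) = -0.0008+0.0638z
into |P−centre ₁|² = l²: 1.2832z² + 0.1575z + -0.1399 = 0;  Δ = 0.7428;  z = -0.3972 or 0.2745 → z<0 root = -0.3972
x = -0.2532, y = -0.0261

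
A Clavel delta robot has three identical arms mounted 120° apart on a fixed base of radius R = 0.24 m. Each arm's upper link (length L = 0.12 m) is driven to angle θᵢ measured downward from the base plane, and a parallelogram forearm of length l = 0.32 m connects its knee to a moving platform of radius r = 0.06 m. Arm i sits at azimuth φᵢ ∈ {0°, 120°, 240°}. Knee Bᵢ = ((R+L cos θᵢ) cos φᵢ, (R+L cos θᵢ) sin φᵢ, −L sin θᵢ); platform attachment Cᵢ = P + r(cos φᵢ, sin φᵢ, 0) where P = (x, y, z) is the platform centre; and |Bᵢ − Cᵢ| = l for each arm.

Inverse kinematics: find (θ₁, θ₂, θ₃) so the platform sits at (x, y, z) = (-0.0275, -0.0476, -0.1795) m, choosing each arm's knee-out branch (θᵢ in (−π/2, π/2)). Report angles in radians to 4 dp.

rotate P by −φ1: (-0.0275, -0.0476, -0.1795)
  A=0.2075, B=-0.1795, C=(l²−L²−A²−y'²−z²)/(2L)=0.0436
  √(A²+B²)=0.2744;  θ1 = -0.7132+1.4113 ≈ 0.6981
arm 2 (φ=120.0°): x'=-0.0275, y'=0.0476
  A=0.2075, B=-0.1795, C=(l²−L²−A²−y'²−z²)/(2L)=0.0436
  θ2 = atan2(B,A) + arccos(C/0.2743) = 0.6979
arm 3 (φ=240.0°): x'=0.0550, y'=0.0000
  A cos θ + B sin θ = C:  0.1250·cos θ + -0.1795·sin θ = 0.1673
  √(A²+B²)=0.2188;  θ3 = -0.9624+0.7002 ≈ -0.2622

θ₁ = 0.6981, θ₂ = 0.6979, θ₃ = -0.2622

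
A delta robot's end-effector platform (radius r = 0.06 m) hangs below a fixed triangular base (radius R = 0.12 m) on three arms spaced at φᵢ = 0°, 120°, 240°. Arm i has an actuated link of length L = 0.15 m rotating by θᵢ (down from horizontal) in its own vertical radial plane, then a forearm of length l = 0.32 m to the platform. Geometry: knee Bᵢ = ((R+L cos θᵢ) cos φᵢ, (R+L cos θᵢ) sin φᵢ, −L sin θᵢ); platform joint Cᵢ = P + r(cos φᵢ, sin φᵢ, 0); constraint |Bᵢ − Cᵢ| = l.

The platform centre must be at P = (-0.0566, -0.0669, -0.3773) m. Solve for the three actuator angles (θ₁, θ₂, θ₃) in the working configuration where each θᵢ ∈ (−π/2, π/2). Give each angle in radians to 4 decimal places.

θ₁ = 1.0471, θ₂ = 0.9599, θ₃ = 0.5233

arm 1 (φ=0.0°): x'=-0.0566, y'=-0.0669
  A cos θ + B sin θ = C:  0.1166·cos θ + -0.3773·sin θ = -0.2684
  √(A²+B²)=0.3949;  θ1 = -1.2711+2.3182 ≈ 1.0471
arm 2 (φ=120.0°): x'=-0.0296, y'=0.0825
  e−x'=0.0896;  (l²−L²−(e−x')²−y'²−z²)/2L = -0.2576
  γ=atan2(-0.3773,0.0896)=-1.3375;  ψ=arccos(-0.6644)=2.2974;  θ2=γ+ψ≈0.9599
arm 3 (φ=240.0°): x'=0.0862, y'=-0.0156
  e−x'=-0.0262;  (l²−L²−(e−x')²−y'²−z²)/2L = -0.2113
  √(A²+B²)=0.3782;  θ3 = -1.6402+2.1636 ≈ 0.5233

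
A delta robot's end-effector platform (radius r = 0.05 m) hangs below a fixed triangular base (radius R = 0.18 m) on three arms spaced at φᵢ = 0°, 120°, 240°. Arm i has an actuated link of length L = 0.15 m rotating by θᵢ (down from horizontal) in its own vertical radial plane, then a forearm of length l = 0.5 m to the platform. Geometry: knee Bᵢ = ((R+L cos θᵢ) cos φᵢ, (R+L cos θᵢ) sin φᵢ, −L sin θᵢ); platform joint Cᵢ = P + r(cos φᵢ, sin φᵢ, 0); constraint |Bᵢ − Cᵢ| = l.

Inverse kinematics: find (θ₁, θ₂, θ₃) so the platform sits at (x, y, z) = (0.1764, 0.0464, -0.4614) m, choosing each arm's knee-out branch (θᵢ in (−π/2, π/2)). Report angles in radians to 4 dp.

rotate P by −φ1: (0.1764, 0.0464, -0.4614)
  A=-0.0464, B=-0.4614, C=(l²−L²−A²−y'²−z²)/(2L)=0.0343
  γ=atan2(-0.4614,-0.0464)=-1.6710;  ψ=arccos(0.0741)=1.4967;  θ1=γ+ψ≈-0.1744
arm 2 (φ=120.0°): x'=-0.0480, y'=-0.1760
  e−x'=0.1780;  (l²−L²−(e−x')²−y'²−z²)/2L = -0.1601
  θ2 = atan2(B,A) + arccos(C/0.4946) = 0.6980
φ3=240.0° → target in arm frame (-0.1284, 0.1296)
  A cos θ + B sin θ = C:  0.2584·cos θ + -0.4614·sin θ = -0.2298
  θ3 = atan2(B,A) + arccos(C/0.5288) = 0.9600

θ₁ = -0.1744, θ₂ = 0.6980, θ₃ = 0.9600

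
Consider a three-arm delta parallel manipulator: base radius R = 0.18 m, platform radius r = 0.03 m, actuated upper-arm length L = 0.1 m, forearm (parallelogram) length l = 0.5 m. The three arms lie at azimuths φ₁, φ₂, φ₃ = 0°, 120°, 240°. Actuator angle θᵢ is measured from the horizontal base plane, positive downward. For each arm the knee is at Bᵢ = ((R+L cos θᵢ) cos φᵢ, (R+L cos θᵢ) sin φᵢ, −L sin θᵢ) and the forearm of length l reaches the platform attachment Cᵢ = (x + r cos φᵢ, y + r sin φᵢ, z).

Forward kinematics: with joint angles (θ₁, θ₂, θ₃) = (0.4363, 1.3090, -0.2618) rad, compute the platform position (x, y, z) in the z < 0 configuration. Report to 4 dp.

O1 = (0.2406·cos0.0°, 0.2406·sin0.0°, -0.0423) = (0.2406, 0.0000, -0.0423)
O2 = (0.1759·cos120.0°, 0.1759·sin120.0°, -0.0966) = (-0.0879, 0.1523, -0.0966)
arm 3 at φ=240.0°: e+L cos θ3 = 0.2466;  O3 = (-0.1233, -0.2136, 0.0259)
subtract pairs → two planes through P
plane₁₂: -0.6571x+0.3046y+-0.1087z = -0.0194
Cramer: x(z) = 0.0154-0.0097z;  y(z) = -0.0305+0.3357z
quadratic in z: (1.1128)z²+(0.0684)z+(-0.1966)=0, √Δ=0.9379 → z ∈ {-0.4522, 0.3907}; z = -0.4522 (taking z<0)
x = 0.0198, y = -0.1823

(0.0198, -0.1823, -0.4522)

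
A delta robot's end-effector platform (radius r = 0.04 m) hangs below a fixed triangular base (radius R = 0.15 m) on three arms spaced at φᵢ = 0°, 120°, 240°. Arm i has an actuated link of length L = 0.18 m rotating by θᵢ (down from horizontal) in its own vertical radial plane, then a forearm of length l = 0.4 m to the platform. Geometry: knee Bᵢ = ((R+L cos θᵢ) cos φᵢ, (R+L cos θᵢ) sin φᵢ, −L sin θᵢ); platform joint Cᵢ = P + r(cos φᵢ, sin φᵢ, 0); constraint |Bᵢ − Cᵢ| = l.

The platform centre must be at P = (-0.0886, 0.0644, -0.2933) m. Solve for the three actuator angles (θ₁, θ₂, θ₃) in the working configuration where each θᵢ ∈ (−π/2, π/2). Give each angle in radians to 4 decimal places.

θ₁ = 0.6110, θ₂ = -0.3493, θ₃ = 0.2614

φ1=0.0° → target in arm frame (-0.0886, 0.0644)
  e−x'=0.1986;  (l²−L²−(e−x')²−y'²−z²)/2L = -0.0056
  γ=atan2(-0.2933,0.1986)=-0.9756;  ψ=arccos(-0.0158)=1.5866;  θ1=γ+ψ≈0.6110
φ2=120.0° → target in arm frame (0.1001, 0.0445)
  e−x'=0.0099;  (l²−L²−(e−x')²−y'²−z²)/2L = 0.1097
  θ2 = atan2(B,A) + arccos(C/0.2935) = -0.3493
φ3=240.0° → target in arm frame (-0.0115, -0.1089)
  e−x'=0.1215;  (l²−L²−(e−x')²−y'²−z²)/2L = 0.0415
  √(A²+B²)=0.3175;  θ3 = -1.1781+1.4396 ≈ 0.2614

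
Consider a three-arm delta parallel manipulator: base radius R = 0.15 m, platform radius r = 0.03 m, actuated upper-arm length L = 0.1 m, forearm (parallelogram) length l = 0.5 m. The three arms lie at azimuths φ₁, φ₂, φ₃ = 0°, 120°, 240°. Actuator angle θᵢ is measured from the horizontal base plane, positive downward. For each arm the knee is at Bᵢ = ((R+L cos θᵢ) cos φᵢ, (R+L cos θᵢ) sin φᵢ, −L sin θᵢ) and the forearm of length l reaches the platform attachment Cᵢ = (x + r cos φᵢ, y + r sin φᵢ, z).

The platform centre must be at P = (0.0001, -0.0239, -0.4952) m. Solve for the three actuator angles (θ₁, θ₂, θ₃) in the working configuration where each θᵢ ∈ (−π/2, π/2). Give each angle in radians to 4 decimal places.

arm 1 (φ=0.0°): x'=0.0001, y'=-0.0239
  A=0.1199, B=-0.4952, C=(l²−L²−A²−y'²−z²)/(2L)=-0.1009
  θ1 = atan2(B,A) + arccos(C/0.5095) = 0.4368
φ2=120.0° → target in arm frame (-0.0207, 0.0119)
  e−x'=0.1407;  (l²−L²−(e−x')²−y'²−z²)/2L = -0.1259
  √(A²+B²)=0.5148;  θ2 = -1.2939+1.8178 ≈ 0.5239
rotate P by −φ3: (0.0206, 0.0120, -0.4952)
  e−x'=0.0994;  (l²−L²−(e−x')²−y'²−z²)/2L = -0.0762
  γ=atan2(-0.4952,0.0994)=-1.3728;  ψ=arccos(-0.1509)=1.7222;  θ3=γ+ψ≈0.3494

θ₁ = 0.4368, θ₂ = 0.5239, θ₃ = 0.3494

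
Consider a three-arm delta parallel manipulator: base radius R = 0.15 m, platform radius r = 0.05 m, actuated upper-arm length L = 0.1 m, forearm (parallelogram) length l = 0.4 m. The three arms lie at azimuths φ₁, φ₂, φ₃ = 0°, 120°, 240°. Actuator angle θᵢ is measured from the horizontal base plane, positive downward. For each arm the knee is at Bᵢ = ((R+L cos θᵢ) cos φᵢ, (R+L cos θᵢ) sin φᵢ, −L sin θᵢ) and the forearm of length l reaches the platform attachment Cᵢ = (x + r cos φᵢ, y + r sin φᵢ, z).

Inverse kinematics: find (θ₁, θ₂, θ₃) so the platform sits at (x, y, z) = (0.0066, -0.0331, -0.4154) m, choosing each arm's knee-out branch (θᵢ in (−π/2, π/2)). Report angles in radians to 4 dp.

rotate P by −φ1: (0.0066, -0.0331, -0.4154)
  A=0.0934, B=-0.4154, C=(l²−L²−A²−y'²−z²)/(2L)=-0.1619
  √(A²+B²)=0.4258;  θ1 = -1.3496+1.9608 ≈ 0.6112
arm 2 (φ=120.0°): x'=-0.0320, y'=0.0108
  A=0.1320, B=-0.4154, C=(l²−L²−A²−y'²−z²)/(2L)=-0.2004
  γ=atan2(-0.4154,0.1320)=-1.2632;  ψ=arccos(-0.4599)=2.0487;  θ2=γ+ψ≈0.7855
rotate P by −φ3: (0.0254, 0.0223, -0.4154)
  A=0.0746, B=-0.4154, C=(l²−L²−A²−y'²−z²)/(2L)=-0.1431
  √(A²+B²)=0.4221;  θ3 = -1.3930+1.9168 ≈ 0.5237

θ₁ = 0.6112, θ₂ = 0.7855, θ₃ = 0.5237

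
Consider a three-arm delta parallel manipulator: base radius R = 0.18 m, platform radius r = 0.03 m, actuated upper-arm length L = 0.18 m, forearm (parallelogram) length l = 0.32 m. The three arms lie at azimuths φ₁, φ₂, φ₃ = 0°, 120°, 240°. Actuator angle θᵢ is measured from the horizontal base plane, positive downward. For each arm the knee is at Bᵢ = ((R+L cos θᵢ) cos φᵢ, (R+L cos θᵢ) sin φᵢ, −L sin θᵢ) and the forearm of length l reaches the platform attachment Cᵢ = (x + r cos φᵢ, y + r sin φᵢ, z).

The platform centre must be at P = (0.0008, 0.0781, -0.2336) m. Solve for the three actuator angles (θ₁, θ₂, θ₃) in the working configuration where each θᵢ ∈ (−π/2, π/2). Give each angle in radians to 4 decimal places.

θ₁ = 0.6983, θ₂ = 0.2619, θ₃ = 1.0472

arm 1 (φ=0.0°): x'=0.0008, y'=0.0781
  A=0.1492, B=-0.2336, C=(l²−L²−A²−y'²−z²)/(2L)=-0.0359
  θ1 = atan2(B,A) + arccos(C/0.2772) = 0.6983
arm 2 (φ=120.0°): x'=0.0672, y'=-0.0397
  A cos θ + B sin θ = C:  0.0828·cos θ + -0.2336·sin θ = 0.0194
  √(A²+B²)=0.2478;  θ2 = -1.2303+1.4922 ≈ 0.2619
arm 3 (φ=240.0°): x'=-0.0680, y'=-0.0384
  e−x'=0.2180;  (l²−L²−(e−x')²−y'²−z²)/2L = -0.0933
  √(A²+B²)=0.3195;  θ3 = -0.8198+1.8670 ≈ 1.0472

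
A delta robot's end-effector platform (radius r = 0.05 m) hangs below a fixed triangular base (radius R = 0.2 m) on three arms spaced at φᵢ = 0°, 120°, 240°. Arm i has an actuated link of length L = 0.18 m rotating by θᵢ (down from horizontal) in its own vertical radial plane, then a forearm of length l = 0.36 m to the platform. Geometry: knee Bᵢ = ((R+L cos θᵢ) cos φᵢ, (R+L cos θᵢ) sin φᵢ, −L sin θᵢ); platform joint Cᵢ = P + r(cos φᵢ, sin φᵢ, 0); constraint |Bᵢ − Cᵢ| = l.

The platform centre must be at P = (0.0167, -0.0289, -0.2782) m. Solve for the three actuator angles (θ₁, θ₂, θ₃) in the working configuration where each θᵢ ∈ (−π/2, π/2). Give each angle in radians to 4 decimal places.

rotate P by −φ1: (0.0167, -0.0289, -0.2782)
  A=0.1333, B=-0.2782, C=(l²−L²−A²−y'²−z²)/(2L)=0.0033
  √(A²+B²)=0.3085;  θ1 = -1.1240+1.5600 ≈ 0.4360
rotate P by −φ2: (-0.0334, 0.0000, -0.2782)
  A=0.1834, B=-0.2782, C=(l²−L²−A²−y'²−z²)/(2L)=-0.0384
  √(A²+B²)=0.3332;  θ2 = -0.9880+1.6863 ≈ 0.6983
rotate P by −φ3: (0.0167, 0.0289, -0.2782)
  e−x'=0.1333;  (l²−L²−(e−x')²−y'²−z²)/2L = 0.0033
  γ=atan2(-0.2782,0.1333)=-1.1239;  ψ=arccos(0.0108)=1.5600;  θ3=γ+ψ≈0.4361

θ₁ = 0.4360, θ₂ = 0.6983, θ₃ = 0.4361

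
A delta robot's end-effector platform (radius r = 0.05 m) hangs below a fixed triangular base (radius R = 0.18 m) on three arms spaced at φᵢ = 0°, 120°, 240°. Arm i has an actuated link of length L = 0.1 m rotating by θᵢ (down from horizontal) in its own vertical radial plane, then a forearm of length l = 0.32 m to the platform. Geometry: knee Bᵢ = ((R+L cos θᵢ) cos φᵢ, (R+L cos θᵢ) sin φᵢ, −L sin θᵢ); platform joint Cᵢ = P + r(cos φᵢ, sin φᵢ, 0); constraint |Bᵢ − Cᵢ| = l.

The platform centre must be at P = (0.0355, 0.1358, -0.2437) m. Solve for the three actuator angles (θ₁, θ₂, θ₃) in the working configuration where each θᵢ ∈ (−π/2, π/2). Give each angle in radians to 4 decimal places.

φ1=0.0° → target in arm frame (0.0355, 0.1358)
  A cos θ + B sin θ = C:  0.0945·cos θ + -0.2437·sin θ = 0.0282
  γ=atan2(-0.2437,0.0945)=-1.2009;  ψ=arccos(0.1079)=1.4627;  θ1=γ+ψ≈0.2619
rotate P by −φ2: (0.0999, -0.0986, -0.2437)
  A cos θ + B sin θ = C:  0.0301·cos θ + -0.2437·sin θ = 0.1119
  γ=atan2(-0.2437,0.0301)=-1.4477;  ψ=arccos(0.4555)=1.0978;  θ2=γ+ψ≈-0.3499
φ3=240.0° → target in arm frame (-0.1354, -0.0372)
  A=0.2654, B=-0.2437, C=(l²−L²−A²−y'²−z²)/(2L)=-0.1939
  θ3 = atan2(B,A) + arccos(C/0.3603) = 1.3963

θ₁ = 0.2619, θ₂ = -0.3499, θ₃ = 1.3963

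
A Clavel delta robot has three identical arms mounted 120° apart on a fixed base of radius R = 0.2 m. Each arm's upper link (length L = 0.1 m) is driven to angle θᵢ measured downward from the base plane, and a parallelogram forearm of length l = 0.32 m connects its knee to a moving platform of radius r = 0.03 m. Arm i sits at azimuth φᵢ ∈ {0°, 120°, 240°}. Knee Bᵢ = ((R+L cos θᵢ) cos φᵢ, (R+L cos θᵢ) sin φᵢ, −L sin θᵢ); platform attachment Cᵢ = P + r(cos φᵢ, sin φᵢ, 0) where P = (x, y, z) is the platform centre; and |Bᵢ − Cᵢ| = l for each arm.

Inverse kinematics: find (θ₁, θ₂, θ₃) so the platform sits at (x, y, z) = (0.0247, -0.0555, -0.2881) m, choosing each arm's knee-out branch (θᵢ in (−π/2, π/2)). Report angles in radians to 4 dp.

θ₁ = 0.6984, θ₂ = 1.3091, θ₃ = 0.6109

φ1=0.0° → target in arm frame (0.0247, -0.0555)
  e−x'=0.1453;  (l²−L²−(e−x')²−y'²−z²)/2L = -0.0740
  γ=atan2(-0.2881,0.1453)=-1.1037;  ψ=arccos(-0.2292)=1.8021;  θ1=γ+ψ≈0.6984
φ2=120.0° → target in arm frame (-0.0604, 0.0064)
  A=0.2304, B=-0.2881, C=(l²−L²−A²−y'²−z²)/(2L)=-0.2187
  γ=atan2(-0.2881,0.2304)=-0.8962;  ψ=arccos(-0.5927)=2.2052;  θ2=γ+ψ≈1.3091
rotate P by −φ3: (0.0357, 0.0491, -0.2881)
  A=0.1343, B=-0.2881, C=(l²−L²−A²−y'²−z²)/(2L)=-0.0552
  θ3 = atan2(B,A) + arccos(C/0.3179) = 0.6109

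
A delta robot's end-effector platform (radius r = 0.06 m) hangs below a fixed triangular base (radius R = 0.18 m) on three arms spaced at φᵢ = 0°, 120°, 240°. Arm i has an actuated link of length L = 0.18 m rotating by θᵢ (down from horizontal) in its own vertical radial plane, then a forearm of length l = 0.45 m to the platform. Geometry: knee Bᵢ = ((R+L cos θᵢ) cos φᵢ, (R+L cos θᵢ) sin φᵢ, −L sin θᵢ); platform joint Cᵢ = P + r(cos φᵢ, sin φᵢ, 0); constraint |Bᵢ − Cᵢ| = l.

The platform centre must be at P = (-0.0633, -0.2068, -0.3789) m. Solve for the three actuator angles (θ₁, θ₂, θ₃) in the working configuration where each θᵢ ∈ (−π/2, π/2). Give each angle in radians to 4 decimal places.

arm 1 (φ=0.0°): x'=-0.0633, y'=-0.2068
  A=0.1833, B=-0.3789, C=(l²−L²−A²−y'²−z²)/(2L)=-0.1384
  γ=atan2(-0.3789,0.1833)=-1.1202;  ψ=arccos(-0.3289)=1.9059;  θ1=γ+ψ≈0.7857
rotate P by −φ2: (-0.1474, 0.1582, -0.3789)
  e−x'=0.2674;  (l²−L²−(e−x')²−y'²−z²)/2L = -0.1945
  √(A²+B²)=0.4638;  θ2 = -0.9562+2.0036 ≈ 1.0474
arm 3 (φ=240.0°): x'=0.2107, y'=0.0486
  A=-0.0907, B=-0.3789, C=(l²−L²−A²−y'²−z²)/(2L)=0.0443
  γ=atan2(-0.3789,-0.0907)=-1.8059;  ψ=arccos(0.1136)=1.4569;  θ3=γ+ψ≈-0.3490

θ₁ = 0.7857, θ₂ = 1.0474, θ₃ = -0.3490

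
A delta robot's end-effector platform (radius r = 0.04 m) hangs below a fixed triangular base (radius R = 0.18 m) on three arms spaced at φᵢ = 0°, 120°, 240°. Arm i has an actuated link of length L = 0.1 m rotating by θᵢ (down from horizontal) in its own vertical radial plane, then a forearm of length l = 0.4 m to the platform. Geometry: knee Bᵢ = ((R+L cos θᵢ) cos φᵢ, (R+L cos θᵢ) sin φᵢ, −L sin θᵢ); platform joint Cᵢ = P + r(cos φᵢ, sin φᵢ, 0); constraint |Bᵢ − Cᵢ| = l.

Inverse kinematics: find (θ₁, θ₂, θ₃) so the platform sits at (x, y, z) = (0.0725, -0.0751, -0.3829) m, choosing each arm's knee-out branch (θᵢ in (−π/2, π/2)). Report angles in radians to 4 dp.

θ₁ = 0.2622, θ₂ = 1.2219, θ₃ = 0.5239

arm 1 (φ=0.0°): x'=0.0725, y'=-0.0751
  e−x'=0.0675;  (l²−L²−(e−x')²−y'²−z²)/2L = -0.0340
  √(A²+B²)=0.3888;  θ1 = -1.3963+1.6585 ≈ 0.2622
φ2=120.0° → target in arm frame (-0.1013, -0.0252)
  e−x'=0.2413;  (l²−L²−(e−x')²−y'²−z²)/2L = -0.2773
  √(A²+B²)=0.4526;  θ2 = -1.0085+2.2304 ≈ 1.2219
arm 3 (φ=240.0°): x'=0.0288, y'=0.1003
  e−x'=0.1112;  (l²−L²−(e−x')²−y'²−z²)/2L = -0.0952
  γ=atan2(-0.3829,0.1112)=-1.2881;  ψ=arccos(-0.2389)=1.8120;  θ3=γ+ψ≈0.5239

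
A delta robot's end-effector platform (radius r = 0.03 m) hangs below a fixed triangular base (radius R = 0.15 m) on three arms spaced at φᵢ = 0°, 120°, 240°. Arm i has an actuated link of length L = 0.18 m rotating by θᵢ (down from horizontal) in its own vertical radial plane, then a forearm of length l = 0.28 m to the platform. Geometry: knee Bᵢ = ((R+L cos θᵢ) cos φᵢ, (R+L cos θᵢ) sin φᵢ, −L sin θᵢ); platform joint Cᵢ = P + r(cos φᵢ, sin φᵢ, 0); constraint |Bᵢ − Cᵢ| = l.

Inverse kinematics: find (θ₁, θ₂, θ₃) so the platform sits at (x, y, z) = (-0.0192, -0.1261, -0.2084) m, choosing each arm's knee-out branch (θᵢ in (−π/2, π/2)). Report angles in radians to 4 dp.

φ1=0.0° → target in arm frame (-0.0192, -0.1261)
  e−x'=0.1392;  (l²−L²−(e−x')²−y'²−z²)/2L = -0.0909
  γ=atan2(-0.2084,0.1392)=-0.9819;  ψ=arccos(-0.3625)=1.9418;  θ1=γ+ψ≈0.9599
arm 2 (φ=120.0°): x'=-0.0996, y'=0.0797
  A cos θ + B sin θ = C:  0.2196·cos θ + -0.2084·sin θ = -0.1445
  γ=atan2(-0.2084,0.2196)=-0.7592;  ψ=arccos(-0.4772)=2.0682;  θ2=γ+ψ≈1.3090
φ3=240.0° → target in arm frame (0.1188, 0.0464)
  e−x'=0.0012;  (l²−L²−(e−x')²−y'²−z²)/2L = 0.0011
  √(A²+B²)=0.2084;  θ3 = -1.5651+1.5653 ≈ 0.0002

θ₁ = 0.9599, θ₂ = 1.3090, θ₃ = 0.0002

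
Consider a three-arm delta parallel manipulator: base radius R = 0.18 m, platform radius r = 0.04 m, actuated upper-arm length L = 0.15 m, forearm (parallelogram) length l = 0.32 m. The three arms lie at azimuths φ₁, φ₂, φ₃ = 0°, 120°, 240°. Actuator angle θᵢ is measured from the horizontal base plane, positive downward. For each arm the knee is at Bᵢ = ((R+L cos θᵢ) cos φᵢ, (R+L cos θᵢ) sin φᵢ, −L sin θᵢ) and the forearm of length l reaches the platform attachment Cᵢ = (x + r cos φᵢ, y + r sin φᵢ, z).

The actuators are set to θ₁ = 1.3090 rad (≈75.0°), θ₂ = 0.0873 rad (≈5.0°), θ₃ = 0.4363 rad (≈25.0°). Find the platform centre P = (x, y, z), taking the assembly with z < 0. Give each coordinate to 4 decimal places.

arm 1 at φ=0.0°: e+L cos θ1 = 0.1788;  centre 1 = (0.1788, 0.0000, -0.1449)
arm 2 at φ=120.0°: e+L cos θ2 = 0.2894;  centre 2 = (-0.1447, 0.2507, -0.0131)
φ3=240.0°: virtual centre (-0.1380, -0.2390, -0.0634), radius l
|centre ₂|²−|centre ₁|² = 0.0310;  |centre ₃|²−|centre ₁|² = 0.0272
linear system: -0.6471x+0.5013y = 0.0310−0.2636z; -0.6336x+-0.4780y = 0.0272−0.1630z
Cramer: x(z) = -0.0454+0.3313z;  y(z) = 0.0032-0.0982z
into |P−centre ₁|² = l²: 1.1194z² + 0.1406z + -0.0311 = 0;  Δ = 0.1592;  z = -0.2410 or 0.1154 → z<0 root = -0.2410
x = -0.1252, y = 0.0269

(-0.1252, 0.0269, -0.2410)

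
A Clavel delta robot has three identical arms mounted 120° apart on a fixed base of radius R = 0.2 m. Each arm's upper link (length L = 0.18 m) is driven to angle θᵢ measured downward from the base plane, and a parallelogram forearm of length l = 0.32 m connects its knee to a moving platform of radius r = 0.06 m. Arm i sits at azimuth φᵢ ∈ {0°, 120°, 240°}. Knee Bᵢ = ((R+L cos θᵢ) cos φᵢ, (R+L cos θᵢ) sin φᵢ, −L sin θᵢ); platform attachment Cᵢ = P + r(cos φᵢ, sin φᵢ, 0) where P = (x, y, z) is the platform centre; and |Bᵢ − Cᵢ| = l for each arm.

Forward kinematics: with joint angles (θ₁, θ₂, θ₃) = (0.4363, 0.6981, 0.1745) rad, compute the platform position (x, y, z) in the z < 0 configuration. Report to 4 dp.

φ1=0.0°: virtual centre (0.3031, 0.0000, -0.0761), radius l
φ2=120.0°: virtual centre (-0.1389, 0.2407, -0.1157), radius l
φ3=240.0°: virtual centre (-0.1586, -0.2748, -0.0313), radius l
|S₂|²−|S₁|² = -0.0071;  |S₃|²−|S₁|² = 0.0040
linear system: -0.8842x+0.4813y = -0.0071−-0.0793z; -0.9235x+-0.5495y = 0.0040−0.0896z
Cramer: x(z) = 0.0021-0.0004z;  y(z) = -0.0108+0.1639z
quadratic in z: (1.0268)z²+(0.1489)z+(-0.0059)=0, √Δ=0.2153 → z ∈ {-0.1773, 0.0324}; z = -0.1773 (taking z<0)
x = 0.0022, y = -0.0398

(0.0022, -0.0398, -0.1773)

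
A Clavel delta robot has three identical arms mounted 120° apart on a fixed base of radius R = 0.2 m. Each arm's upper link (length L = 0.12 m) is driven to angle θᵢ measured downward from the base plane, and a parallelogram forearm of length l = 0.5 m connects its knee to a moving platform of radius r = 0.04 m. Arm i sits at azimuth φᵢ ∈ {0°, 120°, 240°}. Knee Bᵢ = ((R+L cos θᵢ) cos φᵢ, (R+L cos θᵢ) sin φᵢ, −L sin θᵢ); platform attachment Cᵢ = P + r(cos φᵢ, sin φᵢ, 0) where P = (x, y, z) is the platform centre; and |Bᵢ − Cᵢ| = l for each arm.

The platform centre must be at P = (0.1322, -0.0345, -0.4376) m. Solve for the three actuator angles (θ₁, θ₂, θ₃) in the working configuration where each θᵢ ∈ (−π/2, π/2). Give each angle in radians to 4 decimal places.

θ₁ = -0.3486, θ₂ = 0.7858, θ₃ = 0.5238

arm 1 (φ=0.0°): x'=0.1322, y'=-0.0345
  A cos θ + B sin θ = C:  0.0278·cos θ + -0.4376·sin θ = 0.1756
  θ1 = atan2(B,A) + arccos(C/0.4385) = -0.3486
rotate P by −φ2: (-0.0960, -0.0972, -0.4376)
  A=0.2560, B=-0.4376, C=(l²−L²−A²−y'²−z²)/(2L)=-0.1286
  γ=atan2(-0.4376,0.2560)=-1.0415;  ψ=arccos(-0.2537)=1.8273;  θ2=γ+ψ≈0.7858
rotate P by −φ3: (-0.0362, 0.1317, -0.4376)
  A cos θ + B sin θ = C:  0.1962·cos θ + -0.4376·sin θ = -0.0490
  θ3 = atan2(B,A) + arccos(C/0.4796) = 0.5238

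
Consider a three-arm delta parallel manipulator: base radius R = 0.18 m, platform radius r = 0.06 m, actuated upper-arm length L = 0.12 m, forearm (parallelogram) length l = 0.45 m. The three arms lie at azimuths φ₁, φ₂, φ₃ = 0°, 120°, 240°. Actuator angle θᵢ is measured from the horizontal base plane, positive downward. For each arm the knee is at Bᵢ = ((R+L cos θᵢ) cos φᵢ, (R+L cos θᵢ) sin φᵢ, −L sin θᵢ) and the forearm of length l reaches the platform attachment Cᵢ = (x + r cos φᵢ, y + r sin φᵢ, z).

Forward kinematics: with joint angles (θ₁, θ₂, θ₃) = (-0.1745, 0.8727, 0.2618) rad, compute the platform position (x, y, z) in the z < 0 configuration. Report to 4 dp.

(0.1069, -0.0831, -0.4015)

centre 1 = (0.2382·cos0.0°, 0.2382·sin0.0°, 0.0208) = (0.2382, 0.0000, 0.0208)
φ2=120.0°: virtual centre (-0.0986, 0.1707, -0.0919), radius l
arm 3 at φ=240.0°: e+L cos θ3 = 0.2359;  centre 3 = (-0.1180, -0.2043, -0.0311)
subtract pairs → two planes through P
linear system: -0.6735x+0.3414y = -0.0099−-0.2255z; -0.7123x+-0.4086y = -0.0005−-0.1038z
Cramer: x(z) = 0.0081-0.2461z;  y(z) = -0.0128+0.1750z
quadratic in z: (1.0912)z²+(0.0671)z+(-0.1490)=0, √Δ=0.8092 → z ∈ {-0.4015, 0.3400}; z = -0.4015 (taking z<0)
x = 0.1069, y = -0.0831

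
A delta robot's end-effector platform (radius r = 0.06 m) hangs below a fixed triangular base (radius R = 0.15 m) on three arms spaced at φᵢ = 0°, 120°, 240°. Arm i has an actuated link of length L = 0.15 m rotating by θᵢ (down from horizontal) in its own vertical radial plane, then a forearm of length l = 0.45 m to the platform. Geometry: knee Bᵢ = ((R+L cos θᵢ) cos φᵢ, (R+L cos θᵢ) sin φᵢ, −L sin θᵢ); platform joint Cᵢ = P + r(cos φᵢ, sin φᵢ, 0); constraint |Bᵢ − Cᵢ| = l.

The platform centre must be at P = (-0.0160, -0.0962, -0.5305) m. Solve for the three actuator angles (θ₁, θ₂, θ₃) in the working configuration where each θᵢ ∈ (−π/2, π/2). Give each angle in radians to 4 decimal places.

θ₁ = 1.0471, θ₂ = 1.2218, θ₃ = 0.6982

arm 1 (φ=0.0°): x'=-0.0160, y'=-0.0962
  A=0.1060, B=-0.5305, C=(l²−L²−A²−y'²−z²)/(2L)=-0.4064
  √(A²+B²)=0.5410;  θ1 = -1.3736+2.4207 ≈ 1.0471
rotate P by −φ2: (-0.0753, 0.0620, -0.5305)
  e−x'=0.1653;  (l²−L²−(e−x')²−y'²−z²)/2L = -0.4420
  γ=atan2(-0.5305,0.1653)=-1.2687;  ψ=arccos(-0.7954)=2.4905;  θ2=γ+ψ≈1.2218
rotate P by −φ3: (0.0913, 0.0342, -0.5305)
  A=-0.0013, B=-0.5305, C=(l²−L²−A²−y'²−z²)/(2L)=-0.3420
  θ3 = atan2(B,A) + arccos(C/0.5305) = 0.6982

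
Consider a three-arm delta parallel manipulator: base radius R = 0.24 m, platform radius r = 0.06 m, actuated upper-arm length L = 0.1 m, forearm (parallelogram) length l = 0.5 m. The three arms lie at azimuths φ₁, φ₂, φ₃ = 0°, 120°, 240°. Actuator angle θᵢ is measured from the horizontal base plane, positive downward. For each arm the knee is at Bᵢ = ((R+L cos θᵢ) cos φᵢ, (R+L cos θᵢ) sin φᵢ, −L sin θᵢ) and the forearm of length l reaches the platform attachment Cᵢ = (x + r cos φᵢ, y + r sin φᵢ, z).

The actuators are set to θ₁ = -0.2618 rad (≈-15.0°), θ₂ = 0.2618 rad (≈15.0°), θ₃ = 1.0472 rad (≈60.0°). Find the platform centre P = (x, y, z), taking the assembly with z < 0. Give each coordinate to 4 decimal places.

(0.1033, 0.0849, -0.4354)

S1 = (0.2766·cos0.0°, 0.2766·sin0.0°, 0.0259) = (0.2766, 0.0000, 0.0259)
arm 2 at φ=120.0°: e+L cos θ2 = 0.2766;  S2 = (-0.1383, 0.2395, -0.0259)
φ3=240.0°: virtual centre (-0.1150, -0.1992, -0.0866), radius l
subtract pairs → two planes through P
plane₁₂: -0.8298x+0.4791y+-0.1035z = 0.0000
det = 0.7058;  x = 0.0114+-0.2111z,  y = 0.0197+-0.1496z
quadratic in z: (1.0670)z²+(0.0543)z+(-0.1786)=0, √Δ=0.8748 → z ∈ {-0.4354, 0.3845}; z = -0.4354 (taking z<0)
x = 0.1033, y = 0.0849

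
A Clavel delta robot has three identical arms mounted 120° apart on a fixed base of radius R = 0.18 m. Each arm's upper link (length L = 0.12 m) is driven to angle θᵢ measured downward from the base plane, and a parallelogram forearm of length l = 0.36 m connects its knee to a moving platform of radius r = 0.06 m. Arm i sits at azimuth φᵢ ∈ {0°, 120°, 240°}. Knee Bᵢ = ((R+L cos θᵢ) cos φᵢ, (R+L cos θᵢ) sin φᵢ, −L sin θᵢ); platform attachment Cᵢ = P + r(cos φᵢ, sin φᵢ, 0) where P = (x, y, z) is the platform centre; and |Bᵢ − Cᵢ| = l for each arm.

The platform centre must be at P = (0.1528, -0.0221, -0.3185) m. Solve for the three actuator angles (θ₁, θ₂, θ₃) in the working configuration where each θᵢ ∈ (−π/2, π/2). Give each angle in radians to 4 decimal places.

arm 1 (φ=0.0°): x'=0.1528, y'=-0.0221
  A cos θ + B sin θ = C:  -0.0328·cos θ + -0.3185·sin θ = 0.0508
  θ1 = atan2(B,A) + arccos(C/0.3202) = -0.2620
φ2=120.0° → target in arm frame (-0.0955, -0.1213)
  A=0.2155, B=-0.3185, C=(l²−L²−A²−y'²−z²)/(2L)=-0.1975
  √(A²+B²)=0.3846;  θ2 = -0.9759+2.1102 ≈ 1.1344
φ3=240.0° → target in arm frame (-0.0573, 0.1434)
  A=0.1773, B=-0.3185, C=(l²−L²−A²−y'²−z²)/(2L)=-0.1593
  θ3 = atan2(B,A) + arccos(C/0.3645) = 0.9600

θ₁ = -0.2620, θ₂ = 1.1344, θ₃ = 0.9600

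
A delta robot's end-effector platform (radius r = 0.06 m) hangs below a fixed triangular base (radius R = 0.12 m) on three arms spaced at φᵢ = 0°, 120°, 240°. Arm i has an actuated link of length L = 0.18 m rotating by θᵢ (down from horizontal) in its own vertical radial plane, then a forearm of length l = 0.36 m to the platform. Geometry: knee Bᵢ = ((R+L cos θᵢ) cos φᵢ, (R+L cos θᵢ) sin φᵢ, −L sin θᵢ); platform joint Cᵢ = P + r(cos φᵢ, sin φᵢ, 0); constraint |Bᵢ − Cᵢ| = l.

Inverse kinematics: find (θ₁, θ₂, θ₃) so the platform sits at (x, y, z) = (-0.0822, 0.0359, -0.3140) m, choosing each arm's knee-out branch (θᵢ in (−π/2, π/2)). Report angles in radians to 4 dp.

arm 1 (φ=0.0°): x'=-0.0822, y'=0.0359
  e−x'=0.1422;  (l²−L²−(e−x')²−y'²−z²)/2L = -0.0636
  √(A²+B²)=0.3447;  θ1 = -1.1456+1.7564 ≈ 0.6109
rotate P by −φ2: (0.0722, 0.0532, -0.3140)
  e−x'=-0.0122;  (l²−L²−(e−x')²−y'²−z²)/2L = -0.0122
  θ2 = atan2(B,A) + arccos(C/0.3142) = -0.0001
arm 3 (φ=240.0°): x'=0.0100, y'=-0.0891
  A=0.0500, B=-0.3140, C=(l²−L²−A²−y'²−z²)/(2L)=-0.0329
  γ=atan2(-0.3140,0.0500)=-1.4129;  ψ=arccos(-0.1034)=1.6744;  θ3=γ+ψ≈0.2615

θ₁ = 0.6109, θ₂ = -0.0001, θ₃ = 0.2615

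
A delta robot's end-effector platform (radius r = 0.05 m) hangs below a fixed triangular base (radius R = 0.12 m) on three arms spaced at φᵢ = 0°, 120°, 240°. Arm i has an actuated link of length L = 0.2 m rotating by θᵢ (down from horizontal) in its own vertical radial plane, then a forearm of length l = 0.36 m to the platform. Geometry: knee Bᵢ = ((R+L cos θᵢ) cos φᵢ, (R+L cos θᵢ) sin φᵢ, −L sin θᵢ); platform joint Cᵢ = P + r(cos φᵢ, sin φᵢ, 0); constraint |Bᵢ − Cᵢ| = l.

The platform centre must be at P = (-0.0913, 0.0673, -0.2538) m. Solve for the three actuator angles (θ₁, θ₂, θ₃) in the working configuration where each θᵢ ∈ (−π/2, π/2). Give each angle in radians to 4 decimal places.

θ₁ = 0.6107, θ₂ = -0.3491, θ₃ = 0.2618

arm 1 (φ=0.0°): x'=-0.0913, y'=0.0673
  e−x'=0.1613;  (l²−L²−(e−x')²−y'²−z²)/2L = -0.0134
  θ1 = atan2(B,A) + arccos(C/0.3007) = 0.6107
arm 2 (φ=120.0°): x'=0.1039, y'=0.0454
  A cos θ + B sin θ = C:  -0.0339·cos θ + -0.2538·sin θ = 0.0549
  √(A²+B²)=0.2561;  θ2 = -1.7037+1.3546 ≈ -0.3491
φ3=240.0° → target in arm frame (-0.0126, -0.1127)
  e−x'=0.0826;  (l²−L²−(e−x')²−y'²−z²)/2L = 0.0141
  θ3 = atan2(B,A) + arccos(C/0.2669) = 0.2618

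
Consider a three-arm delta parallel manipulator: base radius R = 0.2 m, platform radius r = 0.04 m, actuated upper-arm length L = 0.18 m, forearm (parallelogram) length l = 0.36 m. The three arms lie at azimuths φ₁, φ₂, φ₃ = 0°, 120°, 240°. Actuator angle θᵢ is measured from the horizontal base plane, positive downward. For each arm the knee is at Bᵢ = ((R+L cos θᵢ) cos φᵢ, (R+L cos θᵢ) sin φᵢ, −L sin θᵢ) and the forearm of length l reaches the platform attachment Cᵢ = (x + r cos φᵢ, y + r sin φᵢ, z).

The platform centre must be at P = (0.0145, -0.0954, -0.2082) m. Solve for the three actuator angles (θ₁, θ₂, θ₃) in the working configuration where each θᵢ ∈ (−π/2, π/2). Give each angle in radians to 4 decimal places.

θ₁ = 0.3491, θ₂ = 0.9601, θ₃ = -0.1751

φ1=0.0° → target in arm frame (0.0145, -0.0954)
  A=0.1455, B=-0.2082, C=(l²−L²−A²−y'²−z²)/(2L)=0.0655
  γ=atan2(-0.2082,0.1455)=-0.9608;  ψ=arccos(0.2579)=1.3100;  θ1=γ+ψ≈0.3491
rotate P by −φ2: (-0.0899, 0.0351, -0.2082)
  A=0.2499, B=-0.2082, C=(l²−L²−A²−y'²−z²)/(2L)=-0.0273
  √(A²+B²)=0.3252;  θ2 = -0.6947+1.6547 ≈ 0.9601
arm 3 (φ=240.0°): x'=0.0754, y'=0.0603
  A=0.0846, B=-0.2082, C=(l²−L²−A²−y'²−z²)/(2L)=0.1196
  √(A²+B²)=0.2247;  θ3 = -1.1847+1.0096 ≈ -0.1751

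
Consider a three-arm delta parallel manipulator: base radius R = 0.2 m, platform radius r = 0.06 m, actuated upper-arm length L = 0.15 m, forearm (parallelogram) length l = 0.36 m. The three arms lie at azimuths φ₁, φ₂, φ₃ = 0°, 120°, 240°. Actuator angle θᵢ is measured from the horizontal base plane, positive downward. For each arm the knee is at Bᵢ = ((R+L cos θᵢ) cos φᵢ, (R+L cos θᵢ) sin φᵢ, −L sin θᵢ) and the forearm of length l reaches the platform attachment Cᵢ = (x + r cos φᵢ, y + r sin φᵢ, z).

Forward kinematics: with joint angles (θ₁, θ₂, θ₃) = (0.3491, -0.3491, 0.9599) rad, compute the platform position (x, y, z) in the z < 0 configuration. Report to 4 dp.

(0.0067, 0.1181, -0.2524)

centre 1 = (0.2810·cos0.0°, 0.2810·sin0.0°, -0.0513) = (0.2810, 0.0000, -0.0513)
centre 2 = (0.2810·cos120.0°, 0.2810·sin120.0°, 0.0513) = (-0.1405, 0.2433, 0.0513)
φ3=240.0°: virtual centre (-0.1130, -0.1958, -0.1229), radius l
eliminate P² terms by subtracting sphere 1 from 2 and 3
linear system: -0.8429x+0.4866y = 0.0000−0.2052z; -0.7879x+-0.3915y = -0.0154−-0.1431z
Cramer: x(z) = 0.0105+0.0150z;  y(z) = 0.0182-0.3958z
quadratic in z: (1.1569)z²+(0.0801)z+(-0.0535)=0, √Δ=0.5039 → z ∈ {-0.2524, 0.1832}; z = -0.2524 (taking z<0)
x = 0.0067, y = 0.1181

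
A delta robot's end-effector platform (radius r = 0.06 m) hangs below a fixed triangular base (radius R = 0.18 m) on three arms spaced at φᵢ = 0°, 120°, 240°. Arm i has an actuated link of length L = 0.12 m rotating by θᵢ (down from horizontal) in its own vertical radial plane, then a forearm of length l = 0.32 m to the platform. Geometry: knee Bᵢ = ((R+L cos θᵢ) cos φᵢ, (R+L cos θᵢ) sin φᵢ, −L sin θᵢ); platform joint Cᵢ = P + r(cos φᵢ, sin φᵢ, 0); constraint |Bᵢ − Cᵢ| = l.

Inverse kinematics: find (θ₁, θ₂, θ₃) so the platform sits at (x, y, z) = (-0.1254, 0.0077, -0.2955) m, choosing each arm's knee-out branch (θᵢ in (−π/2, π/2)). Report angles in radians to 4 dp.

θ₁ = 1.3961, θ₂ = 0.3493, θ₃ = 0.4363

arm 1 (φ=0.0°): x'=-0.1254, y'=0.0077
  A=0.2454, B=-0.2955, C=(l²−L²−A²−y'²−z²)/(2L)=-0.2483
  √(A²+B²)=0.3841;  θ1 = -0.8778+2.2738 ≈ 1.3961
rotate P by −φ2: (0.0694, 0.1047, -0.2955)
  e−x'=0.0506;  (l²−L²−(e−x')²−y'²−z²)/2L = -0.0536
  θ2 = atan2(B,A) + arccos(C/0.2998) = 0.3493
φ3=240.0° → target in arm frame (0.0560, -0.1124)
  e−x'=0.0640;  (l²−L²−(e−x')²−y'²−z²)/2L = -0.0669
  √(A²+B²)=0.3023;  θ3 = -1.3576+1.7939 ≈ 0.4363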